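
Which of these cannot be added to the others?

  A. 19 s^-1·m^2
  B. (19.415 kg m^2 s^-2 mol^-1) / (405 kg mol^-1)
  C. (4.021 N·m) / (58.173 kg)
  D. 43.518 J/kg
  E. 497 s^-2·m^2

A.

In SI base units:
  A. m²·s⁻¹
  B. [kg·m²·s⁻²·mol⁻¹] / [kg·mol⁻¹] = m²·s⁻²
  C. [kg·m²·s⁻²] / [kg] = m²·s⁻²
  D. J·kg⁻¹ = N·m·kg⁻¹ = m²·s⁻²
  E. m²·s⁻²
All reduce to m²·s⁻² except A., which is m²·s⁻¹.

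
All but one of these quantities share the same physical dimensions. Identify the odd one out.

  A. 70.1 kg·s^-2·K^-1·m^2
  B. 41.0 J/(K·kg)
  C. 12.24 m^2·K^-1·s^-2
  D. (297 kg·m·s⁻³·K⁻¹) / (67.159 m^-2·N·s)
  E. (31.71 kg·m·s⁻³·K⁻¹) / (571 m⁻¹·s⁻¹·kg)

A.

Reduce each to base SI dimensions:
  A. kg·m²·s⁻²·K⁻¹
  B. J·kg⁻¹·K⁻¹ = N·m·kg⁻¹·K⁻¹ = m²·s⁻²·K⁻¹
  C. m²·s⁻²·K⁻¹
  D. [kg·m·s⁻³·K⁻¹] / [kg·m⁻¹·s⁻¹] = m²·s⁻²·K⁻¹
  E. [kg·m·s⁻³·K⁻¹] / [kg·m⁻¹·s⁻¹] = m²·s⁻²·K⁻¹
All reduce to m²·s⁻²·K⁻¹ except A., which is kg·m²·s⁻²·K⁻¹.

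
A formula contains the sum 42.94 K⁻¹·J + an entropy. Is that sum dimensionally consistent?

Dimensions:
  42.94 K⁻¹·J:  J·K⁻¹ = N·m·K⁻¹ = kg·m²·s⁻²·K⁻¹
  an entropy:  [entropy] = kg·m²·s⁻²·K⁻¹
Both are kg·m²·s⁻²·K⁻¹, so they have the same dimensions and can be added.

Yes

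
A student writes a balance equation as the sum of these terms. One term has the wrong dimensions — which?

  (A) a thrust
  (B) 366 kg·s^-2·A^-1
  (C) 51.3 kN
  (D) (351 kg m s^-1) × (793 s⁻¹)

(B)

Expand each in SI base units:
  (A) [thrust] = kg·m·s⁻²
  (B) kg·s⁻²·A⁻¹
  (C) N = kg·m·s⁻²
  (D) [kg·m·s⁻¹] · [s⁻¹] = kg·m·s⁻²
All reduce to kg·m·s⁻² except (B), which is kg·s⁻²·A⁻¹.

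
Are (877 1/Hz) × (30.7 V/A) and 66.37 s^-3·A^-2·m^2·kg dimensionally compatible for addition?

In SI base units:
  (877 1/Hz) × (30.7 V/A):  [s] · [kg·m²·s⁻³·A⁻²] = kg·m²·s⁻²·A⁻²
  66.37 s^-3·A^-2·m^2·kg:  kg·m²·s⁻³·A⁻²
kg·m²·s⁻²·A⁻² ≠ kg·m²·s⁻³·A⁻², so they cannot be added.

No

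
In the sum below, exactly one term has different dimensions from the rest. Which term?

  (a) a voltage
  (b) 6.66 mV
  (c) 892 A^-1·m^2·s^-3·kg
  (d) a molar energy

Expand each in SI base units:
  (a) [voltage] = kg·m²·s⁻³·A⁻¹
  (b) V = J·C⁻¹ = kg·m²·s⁻³·A⁻¹
  (c) kg·m²·s⁻³·A⁻¹
  (d) [molar energy] = kg·m²·s⁻²·mol⁻¹
All reduce to kg·m²·s⁻³·A⁻¹ except (d), which is kg·m²·s⁻²·mol⁻¹.

(d)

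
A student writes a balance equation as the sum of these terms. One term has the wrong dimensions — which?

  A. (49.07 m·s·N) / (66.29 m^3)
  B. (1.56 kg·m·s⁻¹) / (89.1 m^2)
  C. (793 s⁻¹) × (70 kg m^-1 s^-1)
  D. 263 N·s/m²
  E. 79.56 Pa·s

In SI base units:
  A. [kg·m²·s⁻¹] / [m³] = kg·m⁻¹·s⁻¹
  B. [kg·m·s⁻¹] / [m²] = kg·m⁻¹·s⁻¹
  C. [s⁻¹] · [kg·m⁻¹·s⁻¹] = kg·m⁻¹·s⁻²
  D. N·s·m⁻² = kg·m·s⁻²·s·m⁻² = kg·m⁻¹·s⁻¹
  E. Pa·s = N·m⁻²·s = kg·m⁻¹·s⁻¹
All reduce to kg·m⁻¹·s⁻¹ except C., which is kg·m⁻¹·s⁻².

C.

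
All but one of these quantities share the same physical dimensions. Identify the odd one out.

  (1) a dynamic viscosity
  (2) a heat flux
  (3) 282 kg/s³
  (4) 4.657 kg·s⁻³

Expand each in SI base units:
  (1) [dynamic viscosity] = kg·m⁻¹·s⁻¹
  (2) [heat flux] = kg·s⁻³
  (3) kg·s⁻³
  (4) kg·s⁻³
All reduce to kg·s⁻³ except (1), which is kg·m⁻¹·s⁻¹.

(1)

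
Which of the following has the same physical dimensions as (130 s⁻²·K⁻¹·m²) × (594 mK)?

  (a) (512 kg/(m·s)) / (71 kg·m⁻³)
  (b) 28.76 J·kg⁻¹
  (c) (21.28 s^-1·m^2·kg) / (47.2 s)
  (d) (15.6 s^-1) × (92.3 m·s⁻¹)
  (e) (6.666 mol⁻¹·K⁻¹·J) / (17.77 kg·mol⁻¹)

(b)

Reference: [m²·s⁻²·K⁻¹] · [K] = m²·s⁻².
Each option:
  (a) [kg·m⁻¹·s⁻¹] / [kg·m⁻³] = m²·s⁻¹
  (b) J·kg⁻¹ = N·m·kg⁻¹ = m²·s⁻²  ← same
  (c) [kg·m²·s⁻¹] / [s] = kg·m²·s⁻²
  (d) [s⁻¹] · [m·s⁻¹] = m·s⁻²
  (e) [kg·m²·s⁻²·K⁻¹·mol⁻¹] / [kg·mol⁻¹] = m²·s⁻²·K⁻¹
Only (b) matches m²·s⁻².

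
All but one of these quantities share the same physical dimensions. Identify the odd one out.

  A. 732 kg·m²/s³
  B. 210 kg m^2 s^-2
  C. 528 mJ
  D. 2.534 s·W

Expand each in SI base units:
  A. kg·m²·s⁻³
  B. kg·m²·s⁻²
  C. J = N·m = kg·m²·s⁻²
  D. W·s = J·s⁻¹·s = kg·m²·s⁻²
All reduce to kg·m²·s⁻² except A., which is kg·m²·s⁻³.

A.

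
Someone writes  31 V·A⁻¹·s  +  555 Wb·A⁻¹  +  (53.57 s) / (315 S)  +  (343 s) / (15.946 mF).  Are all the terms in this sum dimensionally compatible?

Dimensions:
  31 V·A⁻¹·s:  V·s·A⁻¹ = J·C⁻¹·s·A⁻¹ = kg·m²·s⁻²·A⁻²
  555 Wb·A⁻¹:  Wb·A⁻¹ = V·s·A⁻¹ = kg·m²·s⁻²·A⁻²
  (53.57 s) / (315 S):  [s] / [kg⁻¹·m⁻²·s³·A²] = kg·m²·s⁻²·A⁻²
  (343 s) / (15.946 mF):  [s] / [kg⁻¹·m⁻²·s⁴·A²] = kg·m²·s⁻³·A⁻²
The terms do not share a single dimension (kg·m²·s⁻²·A⁻² vs kg·m²·s⁻³·A⁻²).

No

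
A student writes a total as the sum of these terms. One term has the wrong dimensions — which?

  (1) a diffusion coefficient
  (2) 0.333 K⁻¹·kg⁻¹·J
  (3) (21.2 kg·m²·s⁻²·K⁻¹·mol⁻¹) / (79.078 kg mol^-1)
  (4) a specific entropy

(1)

In SI base units:
  (1) [diffusion coefficient] = m²·s⁻¹
  (2) J·kg⁻¹·K⁻¹ = N·m·kg⁻¹·K⁻¹ = m²·s⁻²·K⁻¹
  (3) [kg·m²·s⁻²·K⁻¹·mol⁻¹] / [kg·mol⁻¹] = m²·s⁻²·K⁻¹
  (4) [specific entropy] = m²·s⁻²·K⁻¹
All reduce to m²·s⁻²·K⁻¹ except (1), which is m²·s⁻¹.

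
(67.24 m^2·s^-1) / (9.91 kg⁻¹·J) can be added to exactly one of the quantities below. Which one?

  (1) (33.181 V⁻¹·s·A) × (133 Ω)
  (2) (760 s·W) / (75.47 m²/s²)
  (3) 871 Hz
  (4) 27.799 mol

Reference: [m²·s⁻¹] / [m²·s⁻²] = s.
Each option:
  (1) [kg⁻¹·m⁻²·s⁴·A²] · [kg·m²·s⁻³·A⁻²] = s  ← same
  (2) [kg·m²·s⁻²] / [m²·s⁻²] = kg
  (3) Hz = s⁻¹
  (4) mol
Only (1) matches s.

(1)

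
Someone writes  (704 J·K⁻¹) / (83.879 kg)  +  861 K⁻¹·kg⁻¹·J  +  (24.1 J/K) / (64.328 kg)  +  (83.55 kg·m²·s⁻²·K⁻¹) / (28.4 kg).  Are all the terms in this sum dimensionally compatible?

Dimensions:
  (704 J·K⁻¹) / (83.879 kg):  [kg·m²·s⁻²·K⁻¹] / [kg] = m²·s⁻²·K⁻¹
  861 K⁻¹·kg⁻¹·J:  J·kg⁻¹·K⁻¹ = N·m·kg⁻¹·K⁻¹ = m²·s⁻²·K⁻¹
  (24.1 J/K) / (64.328 kg):  [kg·m²·s⁻²·K⁻¹] / [kg] = m²·s⁻²·K⁻¹
  (83.55 kg·m²·s⁻²·K⁻¹) / (28.4 kg):  [kg·m²·s⁻²·K⁻¹] / [kg] = m²·s⁻²·K⁻¹
Every term reduces to m²·s⁻²·K⁻¹.

Yes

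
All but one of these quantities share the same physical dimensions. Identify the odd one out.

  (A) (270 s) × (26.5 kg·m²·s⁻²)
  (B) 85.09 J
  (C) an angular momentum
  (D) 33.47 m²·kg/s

Dimensions:
  (A) [s] · [kg·m²·s⁻²] = kg·m²·s⁻¹
  (B) J = N·m = kg·m²·s⁻²
  (C) [angular momentum] = kg·m²·s⁻¹
  (D) kg·m²·s⁻¹
All reduce to kg·m²·s⁻¹ except (B), which is kg·m²·s⁻².

(B)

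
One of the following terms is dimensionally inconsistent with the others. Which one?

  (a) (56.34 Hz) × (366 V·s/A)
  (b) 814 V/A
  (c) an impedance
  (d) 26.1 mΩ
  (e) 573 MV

Reduce each to base SI dimensions:
  (a) [s⁻¹] · [kg·m²·s⁻²·A⁻²] = kg·m²·s⁻³·A⁻²
  (b) V·A⁻¹ = J·C⁻¹·A⁻¹ = kg·m²·s⁻³·A⁻²
  (c) [impedance] = kg·m²·s⁻³·A⁻²
  (d) Ω = V·A⁻¹ = kg·m²·s⁻³·A⁻²
  (e) V = J·C⁻¹ = kg·m²·s⁻³·A⁻¹
All reduce to kg·m²·s⁻³·A⁻² except (e), which is kg·m²·s⁻³·A⁻¹.

(e)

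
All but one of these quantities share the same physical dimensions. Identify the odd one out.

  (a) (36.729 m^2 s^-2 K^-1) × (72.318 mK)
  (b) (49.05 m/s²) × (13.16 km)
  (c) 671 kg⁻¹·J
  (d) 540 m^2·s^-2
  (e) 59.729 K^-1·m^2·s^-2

Dimensions:
  (a) [m²·s⁻²·K⁻¹] · [K] = m²·s⁻²
  (b) [m·s⁻²] · [m] = m²·s⁻²
  (c) J·kg⁻¹ = N·m·kg⁻¹ = m²·s⁻²
  (d) m²·s⁻²
  (e) m²·s⁻²·K⁻¹
All reduce to m²·s⁻² except (e), which is m²·s⁻²·K⁻¹.

(e)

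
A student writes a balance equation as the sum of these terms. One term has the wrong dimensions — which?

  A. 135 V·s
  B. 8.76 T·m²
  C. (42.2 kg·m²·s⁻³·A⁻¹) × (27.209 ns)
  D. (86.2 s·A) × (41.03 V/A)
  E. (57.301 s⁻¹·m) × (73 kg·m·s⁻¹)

E.

In SI base units:
  A. V·s = J·C⁻¹·s = kg·m²·s⁻²·A⁻¹
  B. T·m² = Wb·m⁻²·m² = kg·m²·s⁻²·A⁻¹
  C. [kg·m²·s⁻³·A⁻¹] · [s] = kg·m²·s⁻²·A⁻¹
  D. [s·A] · [kg·m²·s⁻³·A⁻²] = kg·m²·s⁻²·A⁻¹
  E. [m·s⁻¹] · [kg·m·s⁻¹] = kg·m²·s⁻²
All reduce to kg·m²·s⁻²·A⁻¹ except E., which is kg·m²·s⁻².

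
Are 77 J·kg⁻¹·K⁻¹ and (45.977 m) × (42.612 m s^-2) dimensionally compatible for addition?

No

Expand each in SI base units:
  77 J·kg⁻¹·K⁻¹:  J·kg⁻¹·K⁻¹ = N·m·kg⁻¹·K⁻¹ = m²·s⁻²·K⁻¹
  (45.977 m) × (42.612 m s^-2):  [m] · [m·s⁻²] = m²·s⁻²
m²·s⁻²·K⁻¹ ≠ m²·s⁻², so they cannot be added.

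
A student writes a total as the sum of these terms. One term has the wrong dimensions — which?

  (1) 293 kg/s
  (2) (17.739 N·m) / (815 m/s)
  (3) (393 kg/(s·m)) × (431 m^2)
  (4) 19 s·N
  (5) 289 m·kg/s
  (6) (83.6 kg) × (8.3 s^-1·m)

(1)

Work out the base dimensions of each:
  (1) kg·s⁻¹
  (2) [kg·m²·s⁻²] / [m·s⁻¹] = kg·m·s⁻¹
  (3) [kg·m⁻¹·s⁻¹] · [m²] = kg·m·s⁻¹
  (4) N·s = kg·m·s⁻²·s = kg·m·s⁻¹
  (5) kg·m·s⁻¹
  (6) [kg] · [m·s⁻¹] = kg·m·s⁻¹
All reduce to kg·m·s⁻¹ except (1), which is kg·s⁻¹.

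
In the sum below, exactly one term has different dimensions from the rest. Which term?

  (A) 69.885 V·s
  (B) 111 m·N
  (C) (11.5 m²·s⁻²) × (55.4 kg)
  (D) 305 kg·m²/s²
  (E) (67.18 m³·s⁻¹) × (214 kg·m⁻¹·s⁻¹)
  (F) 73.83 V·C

(A)

Reduce each to base SI dimensions:
  (A) V·s = J·C⁻¹·s = kg·m²·s⁻²·A⁻¹
  (B) N·m = kg·m·s⁻²·m = kg·m²·s⁻²
  (C) [m²·s⁻²] · [kg] = kg·m²·s⁻²
  (D) kg·m²·s⁻²
  (E) [m³·s⁻¹] · [kg·m⁻¹·s⁻¹] = kg·m²·s⁻²
  (F) C·V = s·A·J·C⁻¹ = kg·m²·s⁻²
All reduce to kg·m²·s⁻² except (A), which is kg·m²·s⁻²·A⁻¹.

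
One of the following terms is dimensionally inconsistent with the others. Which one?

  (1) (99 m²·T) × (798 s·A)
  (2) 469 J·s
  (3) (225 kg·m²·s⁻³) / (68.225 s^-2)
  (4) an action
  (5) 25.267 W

(5)

Work out the base dimensions of each:
  (1) [kg·m²·s⁻²·A⁻¹] · [s·A] = kg·m²·s⁻¹
  (2) J·s = N·m·s = kg·m²·s⁻¹
  (3) [kg·m²·s⁻³] / [s⁻²] = kg·m²·s⁻¹
  (4) [action] = kg·m²·s⁻¹
  (5) W = J·s⁻¹ = kg·m²·s⁻³
All reduce to kg·m²·s⁻¹ except (5), which is kg·m²·s⁻³.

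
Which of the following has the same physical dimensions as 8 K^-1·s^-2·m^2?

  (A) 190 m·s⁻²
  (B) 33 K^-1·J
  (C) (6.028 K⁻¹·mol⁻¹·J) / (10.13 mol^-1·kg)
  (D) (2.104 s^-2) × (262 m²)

Reference: m²·s⁻²·K⁻¹.
Each option:
  (A) m·s⁻²
  (B) J·K⁻¹ = N·m·K⁻¹ = kg·m²·s⁻²·K⁻¹
  (C) [kg·m²·s⁻²·K⁻¹·mol⁻¹] / [kg·mol⁻¹] = m²·s⁻²·K⁻¹  ← same
  (D) [s⁻²] · [m²] = m²·s⁻²
Only (C) matches m²·s⁻²·K⁻¹.

(C)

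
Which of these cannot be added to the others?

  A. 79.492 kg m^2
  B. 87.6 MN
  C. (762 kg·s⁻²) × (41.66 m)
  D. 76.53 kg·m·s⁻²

A.

Expand each in SI base units:
  A. kg·m²
  B. N = kg·m·s⁻²
  C. [kg·s⁻²] · [m] = kg·m·s⁻²
  D. kg·m·s⁻²
All reduce to kg·m·s⁻² except A., which is kg·m².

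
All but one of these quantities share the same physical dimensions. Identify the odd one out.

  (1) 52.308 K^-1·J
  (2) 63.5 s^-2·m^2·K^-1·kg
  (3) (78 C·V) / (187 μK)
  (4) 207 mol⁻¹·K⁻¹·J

In SI base units:
  (1) J·K⁻¹ = N·m·K⁻¹ = kg·m²·s⁻²·K⁻¹
  (2) kg·m²·s⁻²·K⁻¹
  (3) [kg·m²·s⁻²] / [K] = kg·m²·s⁻²·K⁻¹
  (4) J·mol⁻¹·K⁻¹ = N·m·mol⁻¹·K⁻¹ = kg·m²·s⁻²·K⁻¹·mol⁻¹
All reduce to kg·m²·s⁻²·K⁻¹ except (4), which is kg·m²·s⁻²·K⁻¹·mol⁻¹.

(4)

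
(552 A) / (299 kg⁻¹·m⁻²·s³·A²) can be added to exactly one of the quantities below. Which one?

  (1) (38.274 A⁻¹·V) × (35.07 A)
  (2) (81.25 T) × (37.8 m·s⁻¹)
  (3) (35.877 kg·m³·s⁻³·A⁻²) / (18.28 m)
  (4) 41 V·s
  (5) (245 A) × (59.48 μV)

(1)

Reference: [A] / [kg⁻¹·m⁻²·s³·A²] = kg·m²·s⁻³·A⁻¹.
Each option:
  (1) [kg·m²·s⁻³·A⁻²] · [A] = kg·m²·s⁻³·A⁻¹  ← same
  (2) [kg·s⁻²·A⁻¹] · [m·s⁻¹] = kg·m·s⁻³·A⁻¹
  (3) [kg·m³·s⁻³·A⁻²] / [m] = kg·m²·s⁻³·A⁻²
  (4) V·s = J·C⁻¹·s = kg·m²·s⁻²·A⁻¹
  (5) [A] · [kg·m²·s⁻³·A⁻¹] = kg·m²·s⁻³
Only (1) matches kg·m²·s⁻³·A⁻¹.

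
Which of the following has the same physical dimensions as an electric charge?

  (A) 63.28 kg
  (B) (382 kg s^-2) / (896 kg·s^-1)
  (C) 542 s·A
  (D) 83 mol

Reference: [electric charge] = s·A.
Each option:
  (A) kg
  (B) [kg·s⁻²] / [kg·s⁻¹] = s⁻¹
  (C) A·s = s·A  ← same
  (D) mol
Only (C) matches s·A.

(C)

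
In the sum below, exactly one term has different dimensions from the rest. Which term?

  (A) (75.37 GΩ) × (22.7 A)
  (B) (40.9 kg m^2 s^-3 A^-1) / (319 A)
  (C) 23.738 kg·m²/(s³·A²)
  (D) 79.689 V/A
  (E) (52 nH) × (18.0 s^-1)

(A)

In SI base units:
  (A) [kg·m²·s⁻³·A⁻²] · [A] = kg·m²·s⁻³·A⁻¹
  (B) [kg·m²·s⁻³·A⁻¹] / [A] = kg·m²·s⁻³·A⁻²
  (C) kg·m²·s⁻³·A⁻²
  (D) V·A⁻¹ = J·C⁻¹·A⁻¹ = kg·m²·s⁻³·A⁻²
  (E) [kg·m²·s⁻²·A⁻²] · [s⁻¹] = kg·m²·s⁻³·A⁻²
All reduce to kg·m²·s⁻³·A⁻² except (A), which is kg·m²·s⁻³·A⁻¹.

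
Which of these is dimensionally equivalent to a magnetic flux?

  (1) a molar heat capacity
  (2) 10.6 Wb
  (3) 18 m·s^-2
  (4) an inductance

Reference: [magnetic flux] = kg·m²·s⁻²·A⁻¹.
Each option:
  (1) [molar heat capacity] = kg·m²·s⁻²·K⁻¹·mol⁻¹
  (2) Wb = V·s = kg·m²·s⁻²·A⁻¹  ← same
  (3) m·s⁻²
  (4) [inductance] = kg·m²·s⁻²·A⁻²
Only (2) matches kg·m²·s⁻²·A⁻¹.

(2)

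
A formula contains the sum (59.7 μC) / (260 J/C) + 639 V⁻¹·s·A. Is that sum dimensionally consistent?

Yes

Reduce each to base SI dimensions:
  (59.7 μC) / (260 J/C):  [s·A] / [kg·m²·s⁻³·A⁻¹] = kg⁻¹·m⁻²·s⁴·A²
  639 V⁻¹·s·A:  A·s·V⁻¹ = A·s·(J·C⁻¹)⁻¹ = kg⁻¹·m⁻²·s⁴·A²
Both are kg⁻¹·m⁻²·s⁴·A², so they have the same dimensions and can be added.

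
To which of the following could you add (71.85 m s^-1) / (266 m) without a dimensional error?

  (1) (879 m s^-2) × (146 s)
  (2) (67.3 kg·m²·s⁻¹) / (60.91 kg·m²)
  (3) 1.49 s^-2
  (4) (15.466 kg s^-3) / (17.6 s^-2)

Reference: [m·s⁻¹] / [m] = s⁻¹.
Each option:
  (1) [m·s⁻²] · [s] = m·s⁻¹
  (2) [kg·m²·s⁻¹] / [kg·m²] = s⁻¹  ← same
  (3) s⁻²
  (4) [kg·s⁻³] / [s⁻²] = kg·s⁻¹
Only (2) matches s⁻¹.

(2)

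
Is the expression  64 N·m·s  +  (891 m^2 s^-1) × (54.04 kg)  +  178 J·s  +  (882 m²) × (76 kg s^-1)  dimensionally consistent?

Expand each in SI base units:
  64 N·m·s:  N·m·s = kg·m·s⁻²·m·s = kg·m²·s⁻¹
  (891 m^2 s^-1) × (54.04 kg):  [m²·s⁻¹] · [kg] = kg·m²·s⁻¹
  178 J·s:  J·s = N·m·s = kg·m²·s⁻¹
  (882 m²) × (76 kg s^-1):  [m²] · [kg·s⁻¹] = kg·m²·s⁻¹
Every term reduces to kg·m²·s⁻¹.

Yes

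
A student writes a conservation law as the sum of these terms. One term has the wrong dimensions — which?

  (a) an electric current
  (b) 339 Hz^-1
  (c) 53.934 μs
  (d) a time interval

(a)

Reduce each to base SI dimensions:
  (a) [electric current] = A
  (b) Hz⁻¹ = (s⁻¹)⁻¹ = s
  (c) s
  (d) [time interval] = s
All reduce to s except (a), which is A.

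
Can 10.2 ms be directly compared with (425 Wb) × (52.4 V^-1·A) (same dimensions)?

No

Expand each in SI base units:
  10.2 ms:  s
  (425 Wb) × (52.4 V^-1·A):  [kg·m²·s⁻²·A⁻¹] · [kg⁻¹·m⁻²·s³·A²] = s·A
s ≠ s·A, so they cannot be added.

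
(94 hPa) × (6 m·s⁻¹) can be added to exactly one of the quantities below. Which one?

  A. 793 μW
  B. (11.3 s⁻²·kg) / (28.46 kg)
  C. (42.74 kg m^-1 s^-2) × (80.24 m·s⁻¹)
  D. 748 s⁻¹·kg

Reference: [kg·m⁻¹·s⁻²] · [m·s⁻¹] = kg·s⁻³.
Each option:
  A. W = J·s⁻¹ = kg·m²·s⁻³
  B. [kg·s⁻²] / [kg] = s⁻²
  C. [kg·m⁻¹·s⁻²] · [m·s⁻¹] = kg·s⁻³  ← same
  D. kg·s⁻¹
Only C. matches kg·s⁻³.

C.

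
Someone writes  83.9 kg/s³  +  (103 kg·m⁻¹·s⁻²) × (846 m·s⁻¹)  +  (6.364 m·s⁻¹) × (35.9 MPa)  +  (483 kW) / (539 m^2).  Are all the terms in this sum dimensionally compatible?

Yes

Work out the base dimensions of each:
  83.9 kg/s³:  kg·s⁻³
  (103 kg·m⁻¹·s⁻²) × (846 m·s⁻¹):  [kg·m⁻¹·s⁻²] · [m·s⁻¹] = kg·s⁻³
  (6.364 m·s⁻¹) × (35.9 MPa):  [m·s⁻¹] · [kg·m⁻¹·s⁻²] = kg·s⁻³
  (483 kW) / (539 m^2):  [kg·m²·s⁻³] / [m²] = kg·s⁻³
Every term reduces to kg·s⁻³.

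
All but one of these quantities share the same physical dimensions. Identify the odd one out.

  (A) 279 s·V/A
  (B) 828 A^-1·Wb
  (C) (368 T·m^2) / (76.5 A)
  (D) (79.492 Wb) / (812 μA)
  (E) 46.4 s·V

(E)

Reduce each to base SI dimensions:
  (A) V·s·A⁻¹ = J·C⁻¹·s·A⁻¹ = kg·m²·s⁻²·A⁻²
  (B) Wb·A⁻¹ = V·s·A⁻¹ = kg·m²·s⁻²·A⁻²
  (C) [kg·m²·s⁻²·A⁻¹] / [A] = kg·m²·s⁻²·A⁻²
  (D) [kg·m²·s⁻²·A⁻¹] / [A] = kg·m²·s⁻²·A⁻²
  (E) V·s = J·C⁻¹·s = kg·m²·s⁻²·A⁻¹
All reduce to kg·m²·s⁻²·A⁻² except (E), which is kg·m²·s⁻²·A⁻¹.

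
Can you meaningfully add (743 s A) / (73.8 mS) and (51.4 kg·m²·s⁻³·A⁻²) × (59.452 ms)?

No

Work out the base dimensions of each:
  (743 s A) / (73.8 mS):  [s·A] / [kg⁻¹·m⁻²·s³·A²] = kg·m²·s⁻²·A⁻¹
  (51.4 kg·m²·s⁻³·A⁻²) × (59.452 ms):  [kg·m²·s⁻³·A⁻²] · [s] = kg·m²·s⁻²·A⁻²
kg·m²·s⁻²·A⁻¹ ≠ kg·m²·s⁻²·A⁻², so they cannot be added.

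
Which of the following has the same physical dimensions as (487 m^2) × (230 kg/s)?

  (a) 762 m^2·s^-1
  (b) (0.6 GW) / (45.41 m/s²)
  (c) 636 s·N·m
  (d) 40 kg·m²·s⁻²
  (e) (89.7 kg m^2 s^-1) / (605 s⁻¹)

Reference: [m²] · [kg·s⁻¹] = kg·m²·s⁻¹.
Each option:
  (a) m²·s⁻¹
  (b) [kg·m²·s⁻³] / [m·s⁻²] = kg·m·s⁻¹
  (c) N·m·s = kg·m·s⁻²·m·s = kg·m²·s⁻¹  ← same
  (d) kg·m²·s⁻²
  (e) [kg·m²·s⁻¹] / [s⁻¹] = kg·m²
Only (c) matches kg·m²·s⁻¹.

(c)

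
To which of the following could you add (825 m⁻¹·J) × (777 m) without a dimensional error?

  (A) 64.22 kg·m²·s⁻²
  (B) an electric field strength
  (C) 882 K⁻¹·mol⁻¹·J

Reference: [kg·m·s⁻²] · [m] = kg·m²·s⁻².
Each option:
  (A) kg·m²·s⁻²  ← same
  (B) [electric field strength] = kg·m·s⁻³·A⁻¹
  (C) J·mol⁻¹·K⁻¹ = N·m·mol⁻¹·K⁻¹ = kg·m²·s⁻²·K⁻¹·mol⁻¹
Only (A) matches kg·m²·s⁻².

(A)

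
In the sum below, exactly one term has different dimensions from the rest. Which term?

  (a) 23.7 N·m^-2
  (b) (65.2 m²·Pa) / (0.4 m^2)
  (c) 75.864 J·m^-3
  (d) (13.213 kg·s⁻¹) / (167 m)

(d)

In SI base units:
  (a) N·m⁻² = kg·m·s⁻²·m⁻² = kg·m⁻¹·s⁻²
  (b) [kg·m·s⁻²] / [m²] = kg·m⁻¹·s⁻²
  (c) J·m⁻³ = N·m·m⁻³ = kg·m⁻¹·s⁻²
  (d) [kg·s⁻¹] / [m] = kg·m⁻¹·s⁻¹
All reduce to kg·m⁻¹·s⁻² except (d), which is kg·m⁻¹·s⁻¹.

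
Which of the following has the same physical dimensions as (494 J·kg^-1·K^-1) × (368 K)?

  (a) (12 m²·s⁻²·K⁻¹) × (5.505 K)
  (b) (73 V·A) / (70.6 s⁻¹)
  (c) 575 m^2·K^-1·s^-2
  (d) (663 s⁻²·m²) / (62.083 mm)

Reference: [m²·s⁻²·K⁻¹] · [K] = m²·s⁻².
Each option:
  (a) [m²·s⁻²·K⁻¹] · [K] = m²·s⁻²  ← same
  (b) [kg·m²·s⁻³] / [s⁻¹] = kg·m²·s⁻²
  (c) m²·s⁻²·K⁻¹
  (d) [m²·s⁻²] / [m] = m·s⁻²
Only (a) matches m²·s⁻².

(a)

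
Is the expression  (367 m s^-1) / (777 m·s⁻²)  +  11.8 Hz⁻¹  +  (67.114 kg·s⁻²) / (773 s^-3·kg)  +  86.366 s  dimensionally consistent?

Work out the base dimensions of each:
  (367 m s^-1) / (777 m·s⁻²):  [m·s⁻¹] / [m·s⁻²] = s
  11.8 Hz⁻¹:  Hz⁻¹ = (s⁻¹)⁻¹ = s
  (67.114 kg·s⁻²) / (773 s^-3·kg):  [kg·s⁻²] / [kg·s⁻³] = s
  86.366 s:  s
Every term reduces to s.

Yes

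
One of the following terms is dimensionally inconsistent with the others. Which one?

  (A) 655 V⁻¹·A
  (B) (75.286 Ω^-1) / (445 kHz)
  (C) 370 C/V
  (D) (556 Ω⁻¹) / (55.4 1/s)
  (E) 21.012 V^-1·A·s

Work out the base dimensions of each:
  (A) A·V⁻¹ = A·(J·C⁻¹)⁻¹ = kg⁻¹·m⁻²·s³·A²
  (B) [kg⁻¹·m⁻²·s³·A²] / [s⁻¹] = kg⁻¹·m⁻²·s⁴·A²
  (C) C·V⁻¹ = s·A·(J·C⁻¹)⁻¹ = kg⁻¹·m⁻²·s⁴·A²
  (D) [kg⁻¹·m⁻²·s³·A²] / [s⁻¹] = kg⁻¹·m⁻²·s⁴·A²
  (E) A·s·V⁻¹ = A·s·(J·C⁻¹)⁻¹ = kg⁻¹·m⁻²·s⁴·A²
All reduce to kg⁻¹·m⁻²·s⁴·A² except (A), which is kg⁻¹·m⁻²·s³·A².

(A)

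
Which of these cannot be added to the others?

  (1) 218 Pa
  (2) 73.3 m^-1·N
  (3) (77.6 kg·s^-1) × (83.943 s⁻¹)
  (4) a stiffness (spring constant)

Work out the base dimensions of each:
  (1) Pa = N·m⁻² = kg·m⁻¹·s⁻²
  (2) N·m⁻¹ = kg·m·s⁻²·m⁻¹ = kg·s⁻²
  (3) [kg·s⁻¹] · [s⁻¹] = kg·s⁻²
  (4) [stiffness (spring constant)] = kg·s⁻²
All reduce to kg·s⁻² except (1), which is kg·m⁻¹·s⁻².

(1)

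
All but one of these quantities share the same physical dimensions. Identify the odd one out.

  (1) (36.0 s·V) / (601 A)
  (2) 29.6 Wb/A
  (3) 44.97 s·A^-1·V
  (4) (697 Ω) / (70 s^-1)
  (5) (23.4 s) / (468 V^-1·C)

(5)

Reduce each to base SI dimensions:
  (1) [kg·m²·s⁻²·A⁻¹] / [A] = kg·m²·s⁻²·A⁻²
  (2) Wb·A⁻¹ = V·s·A⁻¹ = kg·m²·s⁻²·A⁻²
  (3) V·s·A⁻¹ = J·C⁻¹·s·A⁻¹ = kg·m²·s⁻²·A⁻²
  (4) [kg·m²·s⁻³·A⁻²] / [s⁻¹] = kg·m²·s⁻²·A⁻²
  (5) [s] / [kg⁻¹·m⁻²·s⁴·A²] = kg·m²·s⁻³·A⁻²
All reduce to kg·m²·s⁻²·A⁻² except (5), which is kg·m²·s⁻³·A⁻².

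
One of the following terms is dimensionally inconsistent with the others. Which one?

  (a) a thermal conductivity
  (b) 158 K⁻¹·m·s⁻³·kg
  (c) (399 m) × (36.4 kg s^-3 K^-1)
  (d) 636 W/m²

Expand each in SI base units:
  (a) [thermal conductivity] = kg·m·s⁻³·K⁻¹
  (b) kg·m·s⁻³·K⁻¹
  (c) [m] · [kg·s⁻³·K⁻¹] = kg·m·s⁻³·K⁻¹
  (d) W·m⁻² = J·s⁻¹·m⁻² = kg·s⁻³
All reduce to kg·m·s⁻³·K⁻¹ except (d), which is kg·s⁻³.

(d)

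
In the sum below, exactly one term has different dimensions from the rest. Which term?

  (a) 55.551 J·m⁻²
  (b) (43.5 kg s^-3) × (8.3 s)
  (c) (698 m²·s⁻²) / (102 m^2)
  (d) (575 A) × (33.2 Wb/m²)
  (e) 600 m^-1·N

Work out the base dimensions of each:
  (a) J·m⁻² = N·m·m⁻² = kg·s⁻²
  (b) [kg·s⁻³] · [s] = kg·s⁻²
  (c) [m²·s⁻²] / [m²] = s⁻²
  (d) [A] · [kg·s⁻²·A⁻¹] = kg·s⁻²
  (e) N·m⁻¹ = kg·m·s⁻²·m⁻¹ = kg·s⁻²
All reduce to kg·s⁻² except (c), which is s⁻².

(c)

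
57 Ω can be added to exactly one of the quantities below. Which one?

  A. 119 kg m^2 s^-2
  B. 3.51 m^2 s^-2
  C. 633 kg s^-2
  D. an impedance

Reference: Ω = V·A⁻¹ = kg·m²·s⁻³·A⁻².
Each option:
  A. kg·m²·s⁻²
  B. m²·s⁻²
  C. kg·s⁻²
  D. [impedance] = kg·m²·s⁻³·A⁻²  ← same
Only D. matches kg·m²·s⁻³·A⁻².

D.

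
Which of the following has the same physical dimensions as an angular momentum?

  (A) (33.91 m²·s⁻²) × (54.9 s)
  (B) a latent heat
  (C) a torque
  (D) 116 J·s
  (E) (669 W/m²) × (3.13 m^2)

(D)

Reference: [angular momentum] = kg·m²·s⁻¹.
Each option:
  (A) [m²·s⁻²] · [s] = m²·s⁻¹
  (B) [latent heat] = m²·s⁻²
  (C) [torque] = kg·m²·s⁻²
  (D) J·s = N·m·s = kg·m²·s⁻¹  ← same
  (E) [kg·s⁻³] · [m²] = kg·m²·s⁻³
Only (D) matches kg·m²·s⁻¹.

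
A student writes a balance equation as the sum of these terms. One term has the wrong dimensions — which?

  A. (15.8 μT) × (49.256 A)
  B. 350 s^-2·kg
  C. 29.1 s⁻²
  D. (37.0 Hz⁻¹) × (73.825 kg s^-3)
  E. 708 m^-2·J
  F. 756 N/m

Reduce each to base SI dimensions:
  A. [kg·s⁻²·A⁻¹] · [A] = kg·s⁻²
  B. kg·s⁻²
  C. s⁻²
  D. [s] · [kg·s⁻³] = kg·s⁻²
  E. J·m⁻² = N·m·m⁻² = kg·s⁻²
  F. N·m⁻¹ = kg·m·s⁻²·m⁻¹ = kg·s⁻²
All reduce to kg·s⁻² except C., which is s⁻².

C.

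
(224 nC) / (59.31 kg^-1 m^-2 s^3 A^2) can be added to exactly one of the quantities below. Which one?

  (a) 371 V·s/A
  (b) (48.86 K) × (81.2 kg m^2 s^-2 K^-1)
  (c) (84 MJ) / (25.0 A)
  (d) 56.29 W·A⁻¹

(c)

Reference: [s·A] / [kg⁻¹·m⁻²·s³·A²] = kg·m²·s⁻²·A⁻¹.
Each option:
  (a) V·s·A⁻¹ = J·C⁻¹·s·A⁻¹ = kg·m²·s⁻²·A⁻²
  (b) [K] · [kg·m²·s⁻²·K⁻¹] = kg·m²·s⁻²
  (c) [kg·m²·s⁻²] / [A] = kg·m²·s⁻²·A⁻¹  ← same
  (d) W·A⁻¹ = J·s⁻¹·A⁻¹ = kg·m²·s⁻³·A⁻¹
Only (c) matches kg·m²·s⁻²·A⁻¹.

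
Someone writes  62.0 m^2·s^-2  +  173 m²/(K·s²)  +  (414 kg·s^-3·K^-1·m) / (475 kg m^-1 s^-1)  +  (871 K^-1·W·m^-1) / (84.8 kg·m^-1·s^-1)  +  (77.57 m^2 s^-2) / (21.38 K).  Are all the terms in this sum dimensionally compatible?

Expand each in SI base units:
  62.0 m^2·s^-2:  m²·s⁻²
  173 m²/(K·s²):  m²·s⁻²·K⁻¹
  (414 kg·s^-3·K^-1·m) / (475 kg m^-1 s^-1):  [kg·m·s⁻³·K⁻¹] / [kg·m⁻¹·s⁻¹] = m²·s⁻²·K⁻¹
  (871 K^-1·W·m^-1) / (84.8 kg·m^-1·s^-1):  [kg·m·s⁻³·K⁻¹] / [kg·m⁻¹·s⁻¹] = m²·s⁻²·K⁻¹
  (77.57 m^2 s^-2) / (21.38 K):  [m²·s⁻²] / [K] = m²·s⁻²·K⁻¹
The terms do not share a single dimension (m²·s⁻² vs m²·s⁻²·K⁻¹).

No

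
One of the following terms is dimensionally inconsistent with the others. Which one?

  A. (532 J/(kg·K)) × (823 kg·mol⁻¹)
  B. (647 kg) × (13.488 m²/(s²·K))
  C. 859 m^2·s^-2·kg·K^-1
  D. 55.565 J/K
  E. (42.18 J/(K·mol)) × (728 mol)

A.

Reduce each to base SI dimensions:
  A. [m²·s⁻²·K⁻¹] · [kg·mol⁻¹] = kg·m²·s⁻²·K⁻¹·mol⁻¹
  B. [kg] · [m²·s⁻²·K⁻¹] = kg·m²·s⁻²·K⁻¹
  C. kg·m²·s⁻²·K⁻¹
  D. J·K⁻¹ = N·m·K⁻¹ = kg·m²·s⁻²·K⁻¹
  E. [kg·m²·s⁻²·K⁻¹·mol⁻¹] · [mol] = kg·m²·s⁻²·K⁻¹
All reduce to kg·m²·s⁻²·K⁻¹ except A., which is kg·m²·s⁻²·K⁻¹·mol⁻¹.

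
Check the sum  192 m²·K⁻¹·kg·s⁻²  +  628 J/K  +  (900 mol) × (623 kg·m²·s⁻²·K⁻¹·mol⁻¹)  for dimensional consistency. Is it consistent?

Yes

Reduce each to base SI dimensions:
  192 m²·K⁻¹·kg·s⁻²:  kg·m²·s⁻²·K⁻¹
  628 J/K:  J·K⁻¹ = N·m·K⁻¹ = kg·m²·s⁻²·K⁻¹
  (900 mol) × (623 kg·m²·s⁻²·K⁻¹·mol⁻¹):  [mol] · [kg·m²·s⁻²·K⁻¹·mol⁻¹] = kg·m²·s⁻²·K⁻¹
Every term reduces to kg·m²·s⁻²·K⁻¹.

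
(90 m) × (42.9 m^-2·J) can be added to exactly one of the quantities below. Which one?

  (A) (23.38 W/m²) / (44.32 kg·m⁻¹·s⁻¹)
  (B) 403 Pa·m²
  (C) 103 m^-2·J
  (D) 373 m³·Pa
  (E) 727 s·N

(B)

Reference: [m] · [kg·s⁻²] = kg·m·s⁻².
Each option:
  (A) [kg·s⁻³] / [kg·m⁻¹·s⁻¹] = m·s⁻²
  (B) Pa·m² = N·m⁻²·m² = kg·m·s⁻²  ← same
  (C) J·m⁻² = N·m·m⁻² = kg·s⁻²
  (D) Pa·m³ = N·m⁻²·m³ = kg·m²·s⁻²
  (E) N·s = kg·m·s⁻²·s = kg·m·s⁻¹
Only (B) matches kg·m·s⁻².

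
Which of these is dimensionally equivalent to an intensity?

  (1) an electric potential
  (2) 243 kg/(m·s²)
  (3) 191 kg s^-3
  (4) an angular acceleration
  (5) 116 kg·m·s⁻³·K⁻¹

(3)

Reference: [intensity] = kg·s⁻³.
Each option:
  (1) [electric potential] = kg·m²·s⁻³·A⁻¹
  (2) kg·m⁻¹·s⁻²
  (3) kg·s⁻³  ← same
  (4) [angular acceleration] = s⁻²
  (5) kg·m·s⁻³·K⁻¹
Only (3) matches kg·s⁻³.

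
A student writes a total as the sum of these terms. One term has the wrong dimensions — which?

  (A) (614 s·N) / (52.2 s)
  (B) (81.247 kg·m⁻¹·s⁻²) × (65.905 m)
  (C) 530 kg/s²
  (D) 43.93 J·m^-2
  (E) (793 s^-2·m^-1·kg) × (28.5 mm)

(A)

Expand each in SI base units:
  (A) [kg·m·s⁻¹] / [s] = kg·m·s⁻²
  (B) [kg·m⁻¹·s⁻²] · [m] = kg·s⁻²
  (C) kg·s⁻²
  (D) J·m⁻² = N·m·m⁻² = kg·s⁻²
  (E) [kg·m⁻¹·s⁻²] · [m] = kg·s⁻²
All reduce to kg·s⁻² except (A), which is kg·m·s⁻².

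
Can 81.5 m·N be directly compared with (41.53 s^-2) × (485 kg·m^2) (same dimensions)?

Yes

Dimensions:
  81.5 m·N:  N·m = kg·m·s⁻²·m = kg·m²·s⁻²
  (41.53 s^-2) × (485 kg·m^2):  [s⁻²] · [kg·m²] = kg·m²·s⁻²
Both are kg·m²·s⁻², so they have the same dimensions and can be added.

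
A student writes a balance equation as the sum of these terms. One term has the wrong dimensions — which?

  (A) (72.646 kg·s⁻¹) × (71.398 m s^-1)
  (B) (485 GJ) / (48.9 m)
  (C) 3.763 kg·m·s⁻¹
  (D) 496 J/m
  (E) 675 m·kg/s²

Work out the base dimensions of each:
  (A) [kg·s⁻¹] · [m·s⁻¹] = kg·m·s⁻²
  (B) [kg·m²·s⁻²] / [m] = kg·m·s⁻²
  (C) kg·m·s⁻¹
  (D) J·m⁻¹ = N·m·m⁻¹ = kg·m·s⁻²
  (E) kg·m·s⁻²
All reduce to kg·m·s⁻² except (C), which is kg·m·s⁻¹.

(C)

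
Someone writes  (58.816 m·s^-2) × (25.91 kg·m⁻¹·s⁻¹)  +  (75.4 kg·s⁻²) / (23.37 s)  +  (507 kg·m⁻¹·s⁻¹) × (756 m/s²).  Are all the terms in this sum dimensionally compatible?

In SI base units:
  (58.816 m·s^-2) × (25.91 kg·m⁻¹·s⁻¹):  [m·s⁻²] · [kg·m⁻¹·s⁻¹] = kg·s⁻³
  (75.4 kg·s⁻²) / (23.37 s):  [kg·s⁻²] / [s] = kg·s⁻³
  (507 kg·m⁻¹·s⁻¹) × (756 m/s²):  [kg·m⁻¹·s⁻¹] · [m·s⁻²] = kg·s⁻³
Every term reduces to kg·s⁻³.

Yes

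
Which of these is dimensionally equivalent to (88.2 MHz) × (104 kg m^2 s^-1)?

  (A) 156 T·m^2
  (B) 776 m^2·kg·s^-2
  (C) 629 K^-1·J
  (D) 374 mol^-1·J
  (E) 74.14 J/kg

(B)

Reference: [s⁻¹] · [kg·m²·s⁻¹] = kg·m²·s⁻².
Each option:
  (A) T·m² = Wb·m⁻²·m² = kg·m²·s⁻²·A⁻¹
  (B) kg·m²·s⁻²  ← same
  (C) J·K⁻¹ = N·m·K⁻¹ = kg·m²·s⁻²·K⁻¹
  (D) J·mol⁻¹ = N·m·mol⁻¹ = kg·m²·s⁻²·mol⁻¹
  (E) J·kg⁻¹ = N·m·kg⁻¹ = m²·s⁻²
Only (B) matches kg·m²·s⁻².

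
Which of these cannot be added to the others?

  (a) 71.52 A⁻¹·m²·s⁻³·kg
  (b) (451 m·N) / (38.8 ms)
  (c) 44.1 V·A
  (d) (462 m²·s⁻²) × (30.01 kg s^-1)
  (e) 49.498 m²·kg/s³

(a)

Work out the base dimensions of each:
  (a) kg·m²·s⁻³·A⁻¹
  (b) [kg·m²·s⁻²] / [s] = kg·m²·s⁻³
  (c) V·A = J·C⁻¹·A = kg·m²·s⁻³
  (d) [m²·s⁻²] · [kg·s⁻¹] = kg·m²·s⁻³
  (e) kg·m²·s⁻³
All reduce to kg·m²·s⁻³ except (a), which is kg·m²·s⁻³·A⁻¹.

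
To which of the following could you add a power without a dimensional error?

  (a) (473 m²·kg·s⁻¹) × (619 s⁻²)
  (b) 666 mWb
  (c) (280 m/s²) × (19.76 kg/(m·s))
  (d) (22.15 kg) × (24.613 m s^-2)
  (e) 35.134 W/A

(a)

Reference: [power] = kg·m²·s⁻³.
Each option:
  (a) [kg·m²·s⁻¹] · [s⁻²] = kg·m²·s⁻³  ← same
  (b) Wb = V·s = kg·m²·s⁻²·A⁻¹
  (c) [m·s⁻²] · [kg·m⁻¹·s⁻¹] = kg·s⁻³
  (d) [kg] · [m·s⁻²] = kg·m·s⁻²
  (e) W·A⁻¹ = J·s⁻¹·A⁻¹ = kg·m²·s⁻³·A⁻¹
Only (a) matches kg·m²·s⁻³.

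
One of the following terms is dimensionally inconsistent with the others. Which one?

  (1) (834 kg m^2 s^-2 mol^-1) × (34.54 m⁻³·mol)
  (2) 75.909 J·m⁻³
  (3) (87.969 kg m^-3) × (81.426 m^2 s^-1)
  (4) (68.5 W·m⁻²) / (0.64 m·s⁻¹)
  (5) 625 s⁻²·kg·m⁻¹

Expand each in SI base units:
  (1) [kg·m²·s⁻²·mol⁻¹] · [m⁻³·mol] = kg·m⁻¹·s⁻²
  (2) J·m⁻³ = N·m·m⁻³ = kg·m⁻¹·s⁻²
  (3) [kg·m⁻³] · [m²·s⁻¹] = kg·m⁻¹·s⁻¹
  (4) [kg·s⁻³] / [m·s⁻¹] = kg·m⁻¹·s⁻²
  (5) kg·m⁻¹·s⁻²
All reduce to kg·m⁻¹·s⁻² except (3), which is kg·m⁻¹·s⁻¹.

(3)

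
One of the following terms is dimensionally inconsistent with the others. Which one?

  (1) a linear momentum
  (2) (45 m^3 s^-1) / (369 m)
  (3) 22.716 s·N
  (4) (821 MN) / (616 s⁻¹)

(2)

Dimensions:
  (1) [linear momentum] = kg·m·s⁻¹
  (2) [m³·s⁻¹] / [m] = m²·s⁻¹
  (3) N·s = kg·m·s⁻²·s = kg·m·s⁻¹
  (4) [kg·m·s⁻²] / [s⁻¹] = kg·m·s⁻¹
All reduce to kg·m·s⁻¹ except (2), which is m²·s⁻¹.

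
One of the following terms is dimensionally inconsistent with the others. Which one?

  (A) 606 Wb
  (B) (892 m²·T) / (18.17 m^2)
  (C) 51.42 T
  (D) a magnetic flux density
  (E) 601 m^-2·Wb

(A)

In SI base units:
  (A) Wb = V·s = kg·m²·s⁻²·A⁻¹
  (B) [kg·m²·s⁻²·A⁻¹] / [m²] = kg·s⁻²·A⁻¹
  (C) T = Wb·m⁻² = kg·s⁻²·A⁻¹
  (D) [magnetic flux density] = kg·s⁻²·A⁻¹
  (E) Wb·m⁻² = V·s·m⁻² = kg·s⁻²·A⁻¹
All reduce to kg·s⁻²·A⁻¹ except (A), which is kg·m²·s⁻²·A⁻¹.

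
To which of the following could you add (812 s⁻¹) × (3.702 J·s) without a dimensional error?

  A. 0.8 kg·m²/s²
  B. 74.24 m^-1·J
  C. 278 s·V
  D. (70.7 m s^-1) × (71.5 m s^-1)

Reference: [s⁻¹] · [kg·m²·s⁻¹] = kg·m²·s⁻².
Each option:
  A. kg·m²·s⁻²  ← same
  B. J·m⁻¹ = N·m·m⁻¹ = kg·m·s⁻²
  C. V·s = J·C⁻¹·s = kg·m²·s⁻²·A⁻¹
  D. [m·s⁻¹] · [m·s⁻¹] = m²·s⁻²
Only A. matches kg·m²·s⁻².

A.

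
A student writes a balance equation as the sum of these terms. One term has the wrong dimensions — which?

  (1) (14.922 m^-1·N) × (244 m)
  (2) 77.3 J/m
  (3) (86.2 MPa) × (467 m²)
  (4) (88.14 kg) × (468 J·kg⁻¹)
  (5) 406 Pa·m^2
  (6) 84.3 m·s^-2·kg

(4)

Reduce each to base SI dimensions:
  (1) [kg·s⁻²] · [m] = kg·m·s⁻²
  (2) J·m⁻¹ = N·m·m⁻¹ = kg·m·s⁻²
  (3) [kg·m⁻¹·s⁻²] · [m²] = kg·m·s⁻²
  (4) [kg] · [m²·s⁻²] = kg·m²·s⁻²
  (5) Pa·m² = N·m⁻²·m² = kg·m·s⁻²
  (6) kg·m·s⁻²
All reduce to kg·m·s⁻² except (4), which is kg·m²·s⁻².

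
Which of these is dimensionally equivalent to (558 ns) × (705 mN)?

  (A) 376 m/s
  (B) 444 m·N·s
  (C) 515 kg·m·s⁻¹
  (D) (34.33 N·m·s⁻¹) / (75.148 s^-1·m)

Reference: [s] · [kg·m·s⁻²] = kg·m·s⁻¹.
Each option:
  (A) m·s⁻¹
  (B) N·m·s = kg·m·s⁻²·m·s = kg·m²·s⁻¹
  (C) kg·m·s⁻¹  ← same
  (D) [kg·m²·s⁻³] / [m·s⁻¹] = kg·m·s⁻²
Only (C) matches kg·m·s⁻¹.

(C)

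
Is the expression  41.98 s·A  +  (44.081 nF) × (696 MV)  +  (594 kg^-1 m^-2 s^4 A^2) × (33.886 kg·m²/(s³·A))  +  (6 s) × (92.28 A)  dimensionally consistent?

In SI base units:
  41.98 s·A:  A·s = s·A
  (44.081 nF) × (696 MV):  [kg⁻¹·m⁻²·s⁴·A²] · [kg·m²·s⁻³·A⁻¹] = s·A
  (594 kg^-1 m^-2 s^4 A^2) × (33.886 kg·m²/(s³·A)):  [kg⁻¹·m⁻²·s⁴·A²] · [kg·m²·s⁻³·A⁻¹] = s·A
  (6 s) × (92.28 A):  [s] · [A] = s·A
Every term reduces to s·A.

Yes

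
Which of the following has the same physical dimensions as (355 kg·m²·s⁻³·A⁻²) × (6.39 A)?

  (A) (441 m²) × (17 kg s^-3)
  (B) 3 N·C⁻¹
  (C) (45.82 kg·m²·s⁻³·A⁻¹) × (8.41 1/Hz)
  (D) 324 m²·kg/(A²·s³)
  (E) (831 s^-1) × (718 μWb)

(E)

Reference: [kg·m²·s⁻³·A⁻²] · [A] = kg·m²·s⁻³·A⁻¹.
Each option:
  (A) [m²] · [kg·s⁻³] = kg·m²·s⁻³
  (B) N·C⁻¹ = kg·m·s⁻²·(s·A)⁻¹ = kg·m·s⁻³·A⁻¹
  (C) [kg·m²·s⁻³·A⁻¹] · [s] = kg·m²·s⁻²·A⁻¹
  (D) kg·m²·s⁻³·A⁻²
  (E) [s⁻¹] · [kg·m²·s⁻²·A⁻¹] = kg·m²·s⁻³·A⁻¹  ← same
Only (E) matches kg·m²·s⁻³·A⁻¹.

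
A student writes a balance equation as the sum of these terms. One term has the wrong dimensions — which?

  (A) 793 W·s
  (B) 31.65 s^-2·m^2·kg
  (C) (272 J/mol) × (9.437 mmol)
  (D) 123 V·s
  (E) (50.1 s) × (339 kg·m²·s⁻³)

(D)

Reduce each to base SI dimensions:
  (A) W·s = J·s⁻¹·s = kg·m²·s⁻²
  (B) kg·m²·s⁻²
  (C) [kg·m²·s⁻²·mol⁻¹] · [mol] = kg·m²·s⁻²
  (D) V·s = J·C⁻¹·s = kg·m²·s⁻²·A⁻¹
  (E) [s] · [kg·m²·s⁻³] = kg·m²·s⁻²
All reduce to kg·m²·s⁻² except (D), which is kg·m²·s⁻²·A⁻¹.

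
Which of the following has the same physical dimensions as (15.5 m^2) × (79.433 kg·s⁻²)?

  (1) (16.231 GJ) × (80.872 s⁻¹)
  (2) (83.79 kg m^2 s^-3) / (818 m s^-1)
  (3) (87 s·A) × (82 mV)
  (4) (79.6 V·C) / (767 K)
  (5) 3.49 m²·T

(3)

Reference: [m²] · [kg·s⁻²] = kg·m²·s⁻².
Each option:
  (1) [kg·m²·s⁻²] · [s⁻¹] = kg·m²·s⁻³
  (2) [kg·m²·s⁻³] / [m·s⁻¹] = kg·m·s⁻²
  (3) [s·A] · [kg·m²·s⁻³·A⁻¹] = kg·m²·s⁻²  ← same
  (4) [kg·m²·s⁻²] / [K] = kg·m²·s⁻²·K⁻¹
  (5) T·m² = Wb·m⁻²·m² = kg·m²·s⁻²·A⁻¹
Only (3) matches kg·m²·s⁻².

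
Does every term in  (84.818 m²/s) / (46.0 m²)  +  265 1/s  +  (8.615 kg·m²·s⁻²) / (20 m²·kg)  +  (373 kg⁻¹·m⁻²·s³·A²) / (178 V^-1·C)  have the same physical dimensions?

No

Dimensions:
  (84.818 m²/s) / (46.0 m²):  [m²·s⁻¹] / [m²] = s⁻¹
  265 1/s:  s⁻¹
  (8.615 kg·m²·s⁻²) / (20 m²·kg):  [kg·m²·s⁻²] / [kg·m²] = s⁻²
  (373 kg⁻¹·m⁻²·s³·A²) / (178 V^-1·C):  [kg⁻¹·m⁻²·s³·A²] / [kg⁻¹·m⁻²·s⁴·A²] = s⁻¹
The terms do not share a single dimension (s⁻² vs s⁻¹).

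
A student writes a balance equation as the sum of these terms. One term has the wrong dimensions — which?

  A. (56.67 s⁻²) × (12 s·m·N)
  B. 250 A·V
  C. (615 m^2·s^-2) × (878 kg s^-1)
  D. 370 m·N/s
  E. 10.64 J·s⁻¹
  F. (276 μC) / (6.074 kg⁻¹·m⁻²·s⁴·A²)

F.

Dimensions:
  A. [s⁻²] · [kg·m²·s⁻¹] = kg·m²·s⁻³
  B. V·A = J·C⁻¹·A = kg·m²·s⁻³
  C. [m²·s⁻²] · [kg·s⁻¹] = kg·m²·s⁻³
  D. N·m·s⁻¹ = kg·m·s⁻²·m·s⁻¹ = kg·m²·s⁻³
  E. J·s⁻¹ = N·m·s⁻¹ = kg·m²·s⁻³
  F. [s·A] / [kg⁻¹·m⁻²·s⁴·A²] = kg·m²·s⁻³·A⁻¹
All reduce to kg·m²·s⁻³ except F., which is kg·m²·s⁻³·A⁻¹.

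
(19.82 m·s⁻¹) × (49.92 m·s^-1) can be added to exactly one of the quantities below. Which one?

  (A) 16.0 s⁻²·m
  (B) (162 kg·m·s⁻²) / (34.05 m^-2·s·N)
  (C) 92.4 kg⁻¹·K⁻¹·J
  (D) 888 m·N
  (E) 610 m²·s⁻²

(E)

Reference: [m·s⁻¹] · [m·s⁻¹] = m²·s⁻².
Each option:
  (A) m·s⁻²
  (B) [kg·m·s⁻²] / [kg·m⁻¹·s⁻¹] = m²·s⁻¹
  (C) J·kg⁻¹·K⁻¹ = N·m·kg⁻¹·K⁻¹ = m²·s⁻²·K⁻¹
  (D) N·m = kg·m·s⁻²·m = kg·m²·s⁻²
  (E) m²·s⁻²  ← same
Only (E) matches m²·s⁻².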